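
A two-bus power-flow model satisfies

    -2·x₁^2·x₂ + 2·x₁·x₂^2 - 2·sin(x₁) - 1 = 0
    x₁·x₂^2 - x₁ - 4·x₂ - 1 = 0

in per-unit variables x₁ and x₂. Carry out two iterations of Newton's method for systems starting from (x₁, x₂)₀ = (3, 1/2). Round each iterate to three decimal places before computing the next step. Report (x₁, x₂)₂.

(-4.776, 1.667)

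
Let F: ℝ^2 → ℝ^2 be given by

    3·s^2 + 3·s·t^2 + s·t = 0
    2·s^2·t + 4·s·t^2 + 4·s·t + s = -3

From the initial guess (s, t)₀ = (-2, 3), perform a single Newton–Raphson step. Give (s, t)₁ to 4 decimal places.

(2.5814, 3.9070)

At (-2, 3): F = (-48.0000, -71.0000).
Jacobian J = [[6·s + 3·t^2 + t, 6·s·t + s], [4·s·t + 4·t^2 + 4·t + 1, 2·s^2 + 8·s·t + 4·s]].
At the point, J = [[18.0000, -38.0000], [25.0000, -48.0000]] (det J = 86.0000).
Solving J·Δ = −F gives Δ = (4.5814, 0.9070).
Then the next iterate is (s, t)₁ = (2.5814, 3.9070).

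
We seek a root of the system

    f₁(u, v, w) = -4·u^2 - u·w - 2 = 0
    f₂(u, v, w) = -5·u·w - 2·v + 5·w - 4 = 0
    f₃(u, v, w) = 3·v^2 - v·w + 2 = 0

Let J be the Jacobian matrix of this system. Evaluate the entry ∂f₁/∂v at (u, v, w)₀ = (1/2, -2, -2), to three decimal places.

0.000

∂f₁/∂v = 0.
At (1/2, -2, -2) this is 0.000.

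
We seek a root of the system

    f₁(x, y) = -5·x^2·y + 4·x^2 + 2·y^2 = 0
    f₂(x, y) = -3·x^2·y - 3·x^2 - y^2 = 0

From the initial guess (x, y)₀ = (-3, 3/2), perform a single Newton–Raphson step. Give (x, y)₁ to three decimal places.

At (-3, 3/2): F = (-27.000, -69.750).
Jacobian J = [[-10·x·y + 8·x, -5·x^2 + 4·y], [-6·x·y - 6·x, -3·x^2 - 2·y]].
At the point, J = [[21.000, -39.000], [45.000, -30.000]] (det J = 1125.000).
Solving J·Δ = −F gives Δ = (1.698, 0.222).
Then the next iterate is (x, y)₁ = (-1.302, 1.722).

(-1.302, 1.722)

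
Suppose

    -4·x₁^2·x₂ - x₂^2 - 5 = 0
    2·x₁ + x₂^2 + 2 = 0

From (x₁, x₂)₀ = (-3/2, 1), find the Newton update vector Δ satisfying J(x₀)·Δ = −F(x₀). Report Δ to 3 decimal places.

At (-3/2, 1): F = (-15.000, 0.000).
Jacobian J = [[-8·x₁·x₂, -4·x₁^2 - 2·x₂], [2, 2·x₂]].
At the point, J = [[12.000, -11.000], [2.000, 2.000]] (det J = 46.000).
Solving J·Δ = −F gives Δ = (0.652, -0.652).

(0.652, -0.652)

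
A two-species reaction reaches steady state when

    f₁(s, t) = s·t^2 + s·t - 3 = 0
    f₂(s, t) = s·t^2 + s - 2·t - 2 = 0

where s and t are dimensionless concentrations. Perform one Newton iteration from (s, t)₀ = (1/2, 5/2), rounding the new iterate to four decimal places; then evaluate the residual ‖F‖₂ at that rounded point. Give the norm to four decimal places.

2.9744

At (1/2, 5/2): F = (1.3750, -3.3750).
Jacobian J = [[t^2 + t, 2·s·t + s], [t^2 + 1, 2·s·t - 2]].
At the point, J = [[8.7500, 3.0000], [7.2500, 0.5000]] (det J = -17.3750).
Solving J·Δ = −F gives Δ = (0.6223, -2.2734).
Then the next iterate is (s, t)₁ = (1.1223, 0.2266).
Re-evaluating at (1.1223, 0.2266): F = (-2.688059, -1.273273), so ‖F‖₂ = 2.9744.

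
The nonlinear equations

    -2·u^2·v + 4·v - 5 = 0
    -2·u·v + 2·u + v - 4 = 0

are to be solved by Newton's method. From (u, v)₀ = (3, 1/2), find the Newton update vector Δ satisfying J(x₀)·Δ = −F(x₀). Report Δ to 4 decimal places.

(-1.2045, -0.3409)

At (3, 1/2): F = (-12.0000, -0.5000).
Jacobian J = [[-4·u·v, -2·u^2 + 4], [-2·v + 2, -2·u + 1]].
At the point, J = [[-6.0000, -14.0000], [1.0000, -5.0000]] (det J = 44.0000).
Solving J·Δ = −F gives Δ = (-1.2045, -0.3409).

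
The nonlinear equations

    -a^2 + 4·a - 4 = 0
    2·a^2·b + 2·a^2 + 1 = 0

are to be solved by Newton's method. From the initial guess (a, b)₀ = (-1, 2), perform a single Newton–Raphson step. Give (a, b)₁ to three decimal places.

At (-1, 2): F = (-9.000, 7.000).
Jacobian J = [[-2·a + 4, 0], [4·a·b + 4·a, 2·a^2]].
At the point, J = [[6.000, 0.000], [-12.000, 2.000]] (det J = 12.000).
Solving J·Δ = −F gives Δ = (1.500, 5.500).
Then the next iterate is (a, b)₁ = (0.500, 7.500).

(0.500, 7.500)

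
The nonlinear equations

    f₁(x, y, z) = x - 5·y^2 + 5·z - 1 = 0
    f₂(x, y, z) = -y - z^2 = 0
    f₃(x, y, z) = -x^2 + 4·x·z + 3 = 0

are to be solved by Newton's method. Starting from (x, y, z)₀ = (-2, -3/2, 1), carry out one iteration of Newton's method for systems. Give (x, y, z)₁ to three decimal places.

(-0.901, -0.948, 0.974)

At (-2, -3/2, 1): F = (-9.250, 0.500, -9.000).
Jacobian J = [[1, -10·y, 5], [0, -1, -2·z], [-2·x + 4·z, 0, 4·x]].
At the point, J = [[1.000, 15.000, 5.000], [0.000, -1.000, -2.000], [8.000, 0.000, -8.000]] (det J = -192.000).
Solving J·Δ = −F gives Δ = (1.099, 0.552, -0.026).
Then the next iterate is (x, y, z)₁ = (-0.901, -0.948, 0.974).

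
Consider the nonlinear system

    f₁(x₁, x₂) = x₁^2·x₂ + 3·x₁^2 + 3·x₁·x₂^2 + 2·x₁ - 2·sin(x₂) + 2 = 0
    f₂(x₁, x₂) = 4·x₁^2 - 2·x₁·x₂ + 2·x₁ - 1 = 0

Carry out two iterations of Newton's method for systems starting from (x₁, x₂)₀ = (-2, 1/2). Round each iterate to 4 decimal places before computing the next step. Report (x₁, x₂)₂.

At (-2, 1/2): F = (9.541149, 13.0000).
Jacobian J = [[2·x₁·x₂ + 6·x₁ + 3·x₂^2 + 2, x₁^2 + 6·x₁·x₂ - 2·cos(x₂)], [8·x₁ - 2·x₂ + 2, -2·x₁]].
At the point, J = [[-11.2500, -3.755165], [-15.0000, 4.0000]] (det J = -101.327477).
Solving J·Δ = −F gives Δ = (0.8584, -0.0309).
Then the next iterate is (x₁, x₂)₁ = (-1.1416, 0.4691).
Round to (-1.1416, 0.4691) and repeat: F = (2.580095, 3.000851), J = [[-5.260485, -3.693848], [-8.0710, 2.2832]].
Δ = (0.4059, 0.1205), so (x₁, x₂)₂ = (-0.7357, 0.5896).

(-0.7357, 0.5896)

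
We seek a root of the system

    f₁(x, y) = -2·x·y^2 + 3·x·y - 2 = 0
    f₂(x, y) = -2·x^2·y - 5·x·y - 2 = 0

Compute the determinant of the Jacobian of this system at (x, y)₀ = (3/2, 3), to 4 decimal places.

-337.5000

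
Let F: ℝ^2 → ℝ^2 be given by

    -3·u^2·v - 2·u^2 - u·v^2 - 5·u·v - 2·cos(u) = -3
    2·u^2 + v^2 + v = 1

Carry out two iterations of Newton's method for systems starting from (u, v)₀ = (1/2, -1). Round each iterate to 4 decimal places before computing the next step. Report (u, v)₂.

At (1/2, -1): F = (3.494835, -0.5000).
Jacobian J = [[-6·u·v - 4·u - v^2 - 5·v + 2·sin(u), -3·u^2 - 2·u·v - 5·u], [4·u, 2·v + 1]].
At the point, J = [[5.958851, -2.2500], [2.0000, -1.0000]] (det J = -1.458851).
Solving J·Δ = −F gives Δ = (-3.1668, -6.8335).
Then the next iterate is (u, v)₁ = (-2.6668, -7.8335).
Round to (-2.6668, -7.8335) and repeat: F = (216.879395, 66.753867), J = [[-137.785597, -49.782222], [-10.6672, -14.6670]].
Δ = (-0.0954, 4.6207), so (u, v)₂ = (-2.7622, -3.2128).

(-2.7622, -3.2128)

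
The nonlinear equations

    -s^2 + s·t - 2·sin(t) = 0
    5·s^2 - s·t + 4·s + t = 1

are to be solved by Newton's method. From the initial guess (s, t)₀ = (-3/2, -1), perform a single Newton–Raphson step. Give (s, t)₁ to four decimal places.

At (-3/2, -1): F = (0.932942, 1.7500).
Jacobian J = [[-2·s + t, s - 2·cos(t)], [10·s - t + 4, -s + 1]].
At the point, J = [[2.0000, -2.580605], [-10.0000, 2.5000]] (det J = -20.806046).
Solving J·Δ = −F gives Δ = (0.3292, 0.6166).
Then the next iterate is (s, t)₁ = (-1.1708, -0.3834).

(-1.1708, -0.3834)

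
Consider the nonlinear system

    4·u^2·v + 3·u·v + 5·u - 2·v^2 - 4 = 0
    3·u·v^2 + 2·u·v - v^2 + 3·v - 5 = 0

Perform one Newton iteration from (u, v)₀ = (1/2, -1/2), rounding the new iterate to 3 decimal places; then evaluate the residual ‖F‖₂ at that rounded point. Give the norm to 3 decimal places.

21.418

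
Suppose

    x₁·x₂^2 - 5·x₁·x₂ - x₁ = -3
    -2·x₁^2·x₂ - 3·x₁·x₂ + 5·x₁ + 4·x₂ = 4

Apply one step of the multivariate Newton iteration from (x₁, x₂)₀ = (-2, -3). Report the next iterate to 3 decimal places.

At (-2, -3): F = (-43.000, -20.000).
Jacobian J = [[x₂^2 - 5·x₂ - 1, 2·x₁·x₂ - 5·x₁], [-4·x₁·x₂ - 3·x₂ + 5, -2·x₁^2 - 3·x₁ + 4]].
At the point, J = [[23.000, 22.000], [-10.000, 2.000]] (det J = 266.000).
Solving J·Δ = −F gives Δ = (-1.331, 3.346).
Then the next iterate is (x₁, x₂)₁ = (-3.331, 0.346).

(-3.331, 0.346)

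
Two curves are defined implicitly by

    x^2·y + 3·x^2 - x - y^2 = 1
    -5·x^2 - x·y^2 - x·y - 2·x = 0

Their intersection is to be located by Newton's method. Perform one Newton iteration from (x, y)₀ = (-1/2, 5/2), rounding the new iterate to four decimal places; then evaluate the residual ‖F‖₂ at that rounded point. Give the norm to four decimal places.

1.8275

At (-1/2, 5/2): F = (-5.3750, 4.1250).
Jacobian J = [[2·x·y + 6·x - 1, x^2 - 2·y], [-10·x - y^2 - y - 2, -2·x·y - x]].
At the point, J = [[-6.5000, -4.7500], [-5.7500, 3.0000]] (det J = -46.8125).
Solving J·Δ = −F gives Δ = (0.0741, -1.2330).
Then the next iterate is (x, y)₁ = (-0.4259, 1.2670).
Re-evaluating at (-0.4259, 1.2670): F = (-1.405394, 1.168154), so ‖F‖₂ = 1.8275.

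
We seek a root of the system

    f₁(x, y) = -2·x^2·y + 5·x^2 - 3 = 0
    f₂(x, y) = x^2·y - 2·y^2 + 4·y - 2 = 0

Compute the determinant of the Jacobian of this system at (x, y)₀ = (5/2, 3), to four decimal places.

196.2500

J = [[-4·x·y + 10·x, -2·x^2], [2·x·y, x^2 - 4·y + 4]].
At the point, J = [[-5.0000, -12.5000], [15.0000, -1.7500]].
det J = 196.2500.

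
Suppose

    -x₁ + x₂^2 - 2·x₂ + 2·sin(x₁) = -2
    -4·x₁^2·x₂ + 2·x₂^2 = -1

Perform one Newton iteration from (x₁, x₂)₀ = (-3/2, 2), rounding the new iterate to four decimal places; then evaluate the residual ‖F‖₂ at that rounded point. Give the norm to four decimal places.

At (-3/2, 2): F = (1.505010, -9.0000).
Jacobian J = [[2·cos(x₁) - 1, 2·x₂ - 2], [-8·x₁·x₂, -4·x₁^2 + 4·x₂]].
At the point, J = [[-0.858526, 2.0000], [24.0000, -1.0000]] (det J = -47.141474).
Solving J·Δ = −F gives Δ = (0.3499, -0.6023).
Then the next iterate is (x₁, x₂)₁ = (-1.1501, 1.3977).
Re-evaluating at (-1.1501, 1.3977): F = (0.482656, -2.487988), so ‖F‖₂ = 2.5344.

2.5344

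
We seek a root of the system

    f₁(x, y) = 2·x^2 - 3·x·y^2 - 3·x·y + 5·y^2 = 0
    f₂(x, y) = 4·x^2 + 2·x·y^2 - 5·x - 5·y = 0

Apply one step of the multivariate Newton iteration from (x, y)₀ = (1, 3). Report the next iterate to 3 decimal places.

(1.143, 2.286)

At (1, 3): F = (11.000, 2.000).
Jacobian J = [[4·x - 3·y^2 - 3·y, -6·x·y - 3·x + 10·y], [8·x + 2·y^2 - 5, 4·x·y - 5]].
At the point, J = [[-32.000, 9.000], [21.000, 7.000]] (det J = -413.000).
Solving J·Δ = −F gives Δ = (0.143, -0.714).
Then the next iterate is (x, y)₁ = (1.143, 2.286).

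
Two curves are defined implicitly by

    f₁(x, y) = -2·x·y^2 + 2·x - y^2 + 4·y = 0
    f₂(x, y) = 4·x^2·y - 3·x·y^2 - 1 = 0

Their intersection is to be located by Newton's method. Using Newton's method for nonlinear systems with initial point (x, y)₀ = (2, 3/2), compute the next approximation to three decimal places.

(1.451, 1.511)

At (2, 3/2): F = (-1.250, 9.500).
Jacobian J = [[-2·y^2 + 2, -4·x·y - 2·y + 4], [8·x·y - 3·y^2, 4·x^2 - 6·x·y]].
At the point, J = [[-2.500, -11.000], [17.250, -2.000]] (det J = 194.750).
Solving J·Δ = −F gives Δ = (-0.549, 0.011).
Then the next iterate is (x, y)₁ = (1.451, 1.511).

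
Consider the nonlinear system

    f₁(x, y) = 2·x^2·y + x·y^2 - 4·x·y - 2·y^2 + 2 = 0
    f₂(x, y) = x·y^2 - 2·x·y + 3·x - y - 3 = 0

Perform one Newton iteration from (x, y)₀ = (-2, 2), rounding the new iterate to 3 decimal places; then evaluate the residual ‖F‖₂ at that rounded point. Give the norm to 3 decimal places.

At (-2, 2): F = (18.000, -11.000).
Jacobian J = [[4·x·y + y^2 - 4·y, 2·x^2 + 2·x·y - 4·x - 4·y], [y^2 - 2·y + 3, 2·x·y - 2·x - 1]].
At the point, J = [[-20.000, 0.000], [3.000, -5.000]] (det J = 100.000).
Solving J·Δ = −F gives Δ = (0.900, -1.660).
Then the next iterate is (x, y)₁ = (-1.100, 0.340).
Re-evaluating at (-1.100, 0.340): F = (3.96044, -6.01916), so ‖F‖₂ = 7.205.

7.205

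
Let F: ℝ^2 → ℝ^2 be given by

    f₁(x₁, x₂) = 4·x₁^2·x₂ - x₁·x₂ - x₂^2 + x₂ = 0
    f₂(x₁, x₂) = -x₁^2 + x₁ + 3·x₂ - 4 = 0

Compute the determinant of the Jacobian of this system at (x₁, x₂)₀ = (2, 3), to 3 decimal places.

162.000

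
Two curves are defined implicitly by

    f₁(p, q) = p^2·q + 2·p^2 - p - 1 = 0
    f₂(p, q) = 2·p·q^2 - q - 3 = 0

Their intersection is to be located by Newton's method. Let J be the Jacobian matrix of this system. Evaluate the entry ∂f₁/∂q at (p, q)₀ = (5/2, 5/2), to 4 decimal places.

∂f₁/∂q = p^2.
At (5/2, 5/2) this is 6.2500.

6.2500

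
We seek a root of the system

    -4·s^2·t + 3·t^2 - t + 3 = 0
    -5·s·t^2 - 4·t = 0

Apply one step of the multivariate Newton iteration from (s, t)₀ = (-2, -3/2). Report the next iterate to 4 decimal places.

At (-2, -3/2): F = (35.2500, 28.5000).
Jacobian J = [[-8·s·t, -4·s^2 + 6·t - 1], [-5·t^2, -10·s·t - 4]].
At the point, J = [[-24.0000, -26.0000], [-11.2500, -34.0000]] (det J = 523.5000).
Solving J·Δ = −F gives Δ = (0.8739, 0.5491).
Then the next iterate is (s, t)₁ = (-1.1261, -0.9509).

(-1.1261, -0.9509)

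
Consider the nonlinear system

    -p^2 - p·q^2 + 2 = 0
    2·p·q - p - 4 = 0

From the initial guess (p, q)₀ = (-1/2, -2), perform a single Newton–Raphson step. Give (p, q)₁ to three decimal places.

At (-1/2, -2): F = (3.750, -1.500).
Jacobian J = [[-2·p - q^2, -2·p·q], [2·q - 1, 2·p]].
At the point, J = [[-3.000, -2.000], [-5.000, -1.000]] (det J = -7.000).
Solving J·Δ = −F gives Δ = (-0.964, 3.321).
Then the next iterate is (p, q)₁ = (-1.464, 1.321).

(-1.464, 1.321)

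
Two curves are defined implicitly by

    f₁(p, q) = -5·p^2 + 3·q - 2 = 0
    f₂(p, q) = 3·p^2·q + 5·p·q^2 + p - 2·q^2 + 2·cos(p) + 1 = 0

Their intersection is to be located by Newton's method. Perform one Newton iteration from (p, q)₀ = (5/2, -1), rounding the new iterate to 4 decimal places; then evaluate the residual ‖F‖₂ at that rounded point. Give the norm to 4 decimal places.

21.1884

At (5/2, -1): F = (-36.2500, -6.352287).
Jacobian J = [[-10·p, 3], [6·p·q + 5·q^2 - 2·sin(p) + 1, 3·p^2 + 10·p·q - 4·q]].
At the point, J = [[-25.0000, 3.0000], [-10.196944, -2.2500]] (det J = 86.840833).
Solving J·Δ = −F gives Δ = (-1.1587, 2.4278).
Then the next iterate is (p, q)₁ = (1.3413, 1.4278).
Re-evaluating at (1.3413, 1.4278): F = (-6.712028, 20.097209), so ‖F‖₂ = 21.1884.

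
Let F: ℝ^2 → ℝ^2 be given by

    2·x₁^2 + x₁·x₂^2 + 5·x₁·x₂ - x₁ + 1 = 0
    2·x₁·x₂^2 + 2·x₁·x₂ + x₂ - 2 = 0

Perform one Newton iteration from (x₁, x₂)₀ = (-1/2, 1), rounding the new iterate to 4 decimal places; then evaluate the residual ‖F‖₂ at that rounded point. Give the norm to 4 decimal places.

8.3875

At (-1/2, 1): F = (-1.0000, -3.0000).
Jacobian J = [[4·x₁ + x₂^2 + 5·x₂ - 1, 2·x₁·x₂ + 5·x₁], [2·x₂^2 + 2·x₂, 4·x₁·x₂ + 2·x₁ + 1]].
At the point, J = [[3.0000, -3.5000], [4.0000, -2.0000]] (det J = 8.0000).
Solving J·Δ = −F gives Δ = (1.0625, 0.6250).
Then the next iterate is (x₁, x₂)₁ = (0.5625, 1.6250).
Re-evaluating at (0.5625, 1.6250): F = (7.125977, 4.423828), so ‖F‖₂ = 8.3875.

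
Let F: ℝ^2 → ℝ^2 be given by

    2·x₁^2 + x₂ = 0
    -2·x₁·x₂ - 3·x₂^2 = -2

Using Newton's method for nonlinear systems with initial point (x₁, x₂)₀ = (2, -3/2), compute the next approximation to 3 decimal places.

At (2, -3/2): F = (6.500, 1.250).
Jacobian J = [[4·x₁, 1], [-2·x₂, -2·x₁ - 6·x₂]].
At the point, J = [[8.000, 1.000], [3.000, 5.000]] (det J = 37.000).
Solving J·Δ = −F gives Δ = (-0.845, 0.257).
Then the next iterate is (x₁, x₂)₁ = (1.155, -1.243).

(1.155, -1.243)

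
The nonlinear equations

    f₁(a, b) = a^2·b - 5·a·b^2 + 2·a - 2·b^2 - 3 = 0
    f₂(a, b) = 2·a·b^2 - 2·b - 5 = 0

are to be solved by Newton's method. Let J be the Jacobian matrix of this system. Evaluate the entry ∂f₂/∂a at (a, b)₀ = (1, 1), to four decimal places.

∂f₂/∂a = 2·b^2.
At (1, 1) this is 2.0000.

2.0000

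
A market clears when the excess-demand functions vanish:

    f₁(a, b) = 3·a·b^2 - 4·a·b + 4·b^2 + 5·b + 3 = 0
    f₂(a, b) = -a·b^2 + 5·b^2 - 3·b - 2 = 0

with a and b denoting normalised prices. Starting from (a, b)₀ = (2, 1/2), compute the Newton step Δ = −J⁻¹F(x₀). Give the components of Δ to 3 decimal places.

(-11.000, -2.536)

At (2, 1/2): F = (4.000, -2.750).
Jacobian J = [[3·b^2 - 4·b, 6·a·b - 4·a + 8·b + 5], [-b^2, -2·a·b + 10·b - 3]].
At the point, J = [[-1.250, 7.000], [-0.250, 0.000]] (det J = 1.750).
Solving J·Δ = −F gives Δ = (-11.000, -2.536).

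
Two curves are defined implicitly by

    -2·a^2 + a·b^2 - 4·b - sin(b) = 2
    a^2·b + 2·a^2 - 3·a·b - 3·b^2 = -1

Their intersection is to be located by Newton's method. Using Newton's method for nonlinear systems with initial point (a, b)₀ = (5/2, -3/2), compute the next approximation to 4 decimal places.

(-1.5724, 1.0654)

At (5/2, -3/2): F = (-1.877505, 8.6250).
Jacobian J = [[-4·a + b^2, 2·a·b - cos(b) - 4], [2·a·b + 4·a - 3·b, a^2 - 3·a - 6·b]].
At the point, J = [[-7.7500, -11.570737], [7.0000, 7.7500]] (det J = 20.932660).
Solving J·Δ = −F gives Δ = (-4.0724, 2.5654).
Then the next iterate is (a, b)₁ = (-1.5724, 1.0654).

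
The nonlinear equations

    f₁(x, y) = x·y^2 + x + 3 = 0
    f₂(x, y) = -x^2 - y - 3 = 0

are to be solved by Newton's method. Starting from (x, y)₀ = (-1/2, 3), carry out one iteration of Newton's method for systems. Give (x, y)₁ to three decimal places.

(-2.893, -5.643)

At (-1/2, 3): F = (-2.000, -6.250).
Jacobian J = [[y^2 + 1, 2·x·y], [-2·x, -1]].
At the point, J = [[10.000, -3.000], [1.000, -1.000]] (det J = -7.000).
Solving J·Δ = −F gives Δ = (-2.393, -8.643).
Then the next iterate is (x, y)₁ = (-2.893, -5.643).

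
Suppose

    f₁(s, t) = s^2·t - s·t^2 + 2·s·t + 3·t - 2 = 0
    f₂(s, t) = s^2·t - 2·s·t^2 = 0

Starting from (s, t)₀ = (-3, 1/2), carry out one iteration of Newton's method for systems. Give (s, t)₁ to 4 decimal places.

At (-3, 1/2): F = (1.7500, 6.0000).
Jacobian J = [[2·s·t - t^2 + 2·t, s^2 - 2·s·t + 2·s + 3], [2·s·t - 2·t^2, s^2 - 4·s·t]].
At the point, J = [[-2.2500, 9.0000], [-3.5000, 15.0000]] (det J = -2.2500).
Solving J·Δ = −F gives Δ = (-12.3333, -3.2778).
Then the next iterate is (s, t)₁ = (-15.3333, -2.7778).

(-15.3333, -2.7778)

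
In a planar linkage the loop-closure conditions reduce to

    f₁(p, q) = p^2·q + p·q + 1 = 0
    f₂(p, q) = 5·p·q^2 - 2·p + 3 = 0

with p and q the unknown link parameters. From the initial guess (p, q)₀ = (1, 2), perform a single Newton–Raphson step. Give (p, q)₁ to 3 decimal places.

At (1, 2): F = (5.000, 21.000).
Jacobian J = [[2·p·q + q, p^2 + p], [5·q^2 - 2, 10·p·q]].
At the point, J = [[6.000, 2.000], [18.000, 20.000]] (det J = 84.000).
Solving J·Δ = −F gives Δ = (-0.690, -0.429).
Then the next iterate is (p, q)₁ = (0.310, 1.571).

(0.310, 1.571)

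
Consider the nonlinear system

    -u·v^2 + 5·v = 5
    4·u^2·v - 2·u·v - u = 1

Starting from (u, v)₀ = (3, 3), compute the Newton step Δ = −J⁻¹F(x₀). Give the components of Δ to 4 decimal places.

(-1.0574, -0.5757)

At (3, 3): F = (-17.0000, 86.0000).
Jacobian J = [[-v^2, -2·u·v + 5], [8·u·v - 2·v - 1, 4·u^2 - 2·u]].
At the point, J = [[-9.0000, -13.0000], [65.0000, 30.0000]] (det J = 575.0000).
Solving J·Δ = −F gives Δ = (-1.0574, -0.5757).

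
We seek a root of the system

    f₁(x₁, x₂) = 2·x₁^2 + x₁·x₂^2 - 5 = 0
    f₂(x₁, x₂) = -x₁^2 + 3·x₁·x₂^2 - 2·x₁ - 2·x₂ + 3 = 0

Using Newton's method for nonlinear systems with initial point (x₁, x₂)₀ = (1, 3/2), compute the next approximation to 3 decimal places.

At (1, 3/2): F = (-0.750, 3.750).
Jacobian J = [[4·x₁ + x₂^2, 2·x₁·x₂], [-2·x₁ + 3·x₂^2 - 2, 6·x₁·x₂ - 2]].
At the point, J = [[6.250, 3.000], [2.750, 7.000]] (det J = 35.500).
Solving J·Δ = −F gives Δ = (0.465, -0.718).
Then the next iterate is (x₁, x₂)₁ = (1.465, 0.782).

(1.465, 0.782)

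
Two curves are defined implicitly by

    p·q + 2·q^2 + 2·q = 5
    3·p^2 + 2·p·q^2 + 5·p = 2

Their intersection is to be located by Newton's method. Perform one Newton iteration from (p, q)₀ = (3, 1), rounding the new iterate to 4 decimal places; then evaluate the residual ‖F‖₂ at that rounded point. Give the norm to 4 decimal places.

At (3, 1): F = (2.0000, 46.0000).
Jacobian J = [[q, p + 4·q + 2], [6·p + 2·q^2 + 5, 4·p·q]].
At the point, J = [[1.0000, 9.0000], [25.0000, 12.0000]] (det J = -213.0000).
Solving J·Δ = −F gives Δ = (-1.8310, -0.0188).
Then the next iterate is (p, q)₁ = (1.1690, 0.9812).
Re-evaluating at (1.1690, 0.9812): F = (0.034930, 10.195601), so ‖F‖₂ = 10.1957.

10.1957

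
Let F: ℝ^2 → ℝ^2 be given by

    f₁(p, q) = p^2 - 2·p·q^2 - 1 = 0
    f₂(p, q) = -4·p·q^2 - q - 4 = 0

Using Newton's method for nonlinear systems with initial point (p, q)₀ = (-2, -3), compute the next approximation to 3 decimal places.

(-1.033, -2.262)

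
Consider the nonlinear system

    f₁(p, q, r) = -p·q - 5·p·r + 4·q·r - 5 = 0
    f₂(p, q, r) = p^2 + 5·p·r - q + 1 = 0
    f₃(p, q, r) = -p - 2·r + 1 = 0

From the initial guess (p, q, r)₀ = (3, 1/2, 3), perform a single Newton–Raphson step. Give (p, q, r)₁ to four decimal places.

At (3, 1/2, 3): F = (-45.5000, 54.5000, -8.0000).
Jacobian J = [[-q - 5·r, -p + 4·r, -5·p + 4·q], [2·p + 5·r, -1, 5·p], [-1, 0, -2]].
At the point, J = [[-15.5000, 9.0000, -13.0000], [21.0000, -1.0000, 15.0000], [-1.0000, 0.0000, -2.0000]] (det J = 225.0000).
Solving J·Δ = −F gives Δ = (0.3822, -0.3400, -4.1911).
Then the next iterate is (p, q, r)₁ = (3.3822, 0.1600, -1.1911).

(3.3822, 0.1600, -1.1911)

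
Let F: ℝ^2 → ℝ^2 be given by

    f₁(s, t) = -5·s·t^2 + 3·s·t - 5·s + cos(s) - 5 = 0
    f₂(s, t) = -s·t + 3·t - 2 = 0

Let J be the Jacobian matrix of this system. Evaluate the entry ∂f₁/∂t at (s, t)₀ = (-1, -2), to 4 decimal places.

∂f₁/∂t = -10·s·t + 3·s.
At (-1, -2) this is -23.0000.

-23.0000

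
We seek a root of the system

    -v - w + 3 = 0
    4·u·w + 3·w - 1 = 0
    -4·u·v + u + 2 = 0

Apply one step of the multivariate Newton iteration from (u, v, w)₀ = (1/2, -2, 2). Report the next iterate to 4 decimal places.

At (1/2, -2, 2): F = (3.0000, 9.0000, 6.5000).
Jacobian J = [[0, -1, -1], [4·w, 0, 4·u + 3], [-4·v + 1, -4·u, 0]].
At the point, J = [[0.0000, -1.0000, -1.0000], [8.0000, 0.0000, 5.0000], [9.0000, -2.0000, 0.0000]] (det J = -29.0000).
Solving J·Δ = −F gives Δ = (0.5345, 5.6552, -2.6552).
Then the next iterate is (u, v, w)₁ = (1.0345, 3.6552, -0.6552).

(1.0345, 3.6552, -0.6552)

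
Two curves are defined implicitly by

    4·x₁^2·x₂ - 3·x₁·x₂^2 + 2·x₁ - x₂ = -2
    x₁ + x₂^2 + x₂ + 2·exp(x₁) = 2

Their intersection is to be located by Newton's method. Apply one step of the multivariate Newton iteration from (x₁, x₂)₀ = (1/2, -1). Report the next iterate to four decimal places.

(-0.3733, -2.9555)

At (1/2, -1): F = (1.5000, 1.797443).
Jacobian J = [[8·x₁·x₂ - 3·x₂^2 + 2, 4·x₁^2 - 6·x₁·x₂ - 1], [2·exp(x₁) + 1, 2·x₂ + 1]].
At the point, J = [[-5.0000, 3.0000], [4.297443, -1.0000]] (det J = -7.892328).
Solving J·Δ = −F gives Δ = (-0.8733, -1.9555).
Then the next iterate is (x₁, x₂)₁ = (-0.3733, -2.9555).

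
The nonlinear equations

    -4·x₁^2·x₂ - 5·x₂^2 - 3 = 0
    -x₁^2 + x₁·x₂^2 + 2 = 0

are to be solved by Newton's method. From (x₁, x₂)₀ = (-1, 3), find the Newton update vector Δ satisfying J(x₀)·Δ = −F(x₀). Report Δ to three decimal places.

(-0.383, -2.035)

At (-1, 3): F = (-60.000, -8.000).
Jacobian J = [[-8·x₁·x₂, -4·x₁^2 - 10·x₂], [-2·x₁ + x₂^2, 2·x₁·x₂]].
At the point, J = [[24.000, -34.000], [11.000, -6.000]] (det J = 230.000).
Solving J·Δ = −F gives Δ = (-0.383, -2.035).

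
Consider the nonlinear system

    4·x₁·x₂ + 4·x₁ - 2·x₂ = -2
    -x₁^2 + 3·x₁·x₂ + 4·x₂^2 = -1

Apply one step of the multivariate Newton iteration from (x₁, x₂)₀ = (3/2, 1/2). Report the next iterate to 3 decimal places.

(0.149, 0.026)

At (3/2, 1/2): F = (10.000, 2.000).
Jacobian J = [[4·x₂ + 4, 4·x₁ - 2], [-2·x₁ + 3·x₂, 3·x₁ + 8·x₂]].
At the point, J = [[6.000, 4.000], [-1.500, 8.500]] (det J = 57.000).
Solving J·Δ = −F gives Δ = (-1.351, -0.474).
Then the next iterate is (x₁, x₂)₁ = (0.149, 0.026).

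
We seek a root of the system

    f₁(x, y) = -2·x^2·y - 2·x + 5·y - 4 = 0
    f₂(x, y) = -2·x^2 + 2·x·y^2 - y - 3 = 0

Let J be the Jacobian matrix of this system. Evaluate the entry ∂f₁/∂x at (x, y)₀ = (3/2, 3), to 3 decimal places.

-20.000

∂f₁/∂x = -4·x·y - 2.
At (3/2, 3) this is -20.000.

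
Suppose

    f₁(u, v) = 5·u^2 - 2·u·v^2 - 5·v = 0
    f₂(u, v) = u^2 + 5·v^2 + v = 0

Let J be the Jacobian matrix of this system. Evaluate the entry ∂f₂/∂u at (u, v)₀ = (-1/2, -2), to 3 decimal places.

-1.000

∂f₂/∂u = 2·u.
At (-1/2, -2) this is -1.000.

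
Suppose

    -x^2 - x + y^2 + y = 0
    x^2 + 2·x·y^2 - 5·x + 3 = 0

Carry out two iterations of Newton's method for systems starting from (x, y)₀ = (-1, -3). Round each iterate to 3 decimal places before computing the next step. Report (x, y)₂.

(-2.412, -2.145)

At (-1, -3): F = (6.000, -9.000).
Jacobian J = [[-2·x - 1, 2·y + 1], [2·x + 2·y^2 - 5, 4·x·y]].
At the point, J = [[1.000, -5.000], [11.000, 12.000]] (det J = 67.000).
Solving J·Δ = −F gives Δ = (-0.403, 1.119).
Then the next iterate is (x, y)₁ = (-1.403, -1.881).
Round to (-1.403, -1.881) and repeat: F = (1.09175, 2.05533), J = [[1.806, -2.762], [-0.72968, 10.55617]].
Δ = (-1.009, -0.264), so (x, y)₂ = (-2.412, -2.145).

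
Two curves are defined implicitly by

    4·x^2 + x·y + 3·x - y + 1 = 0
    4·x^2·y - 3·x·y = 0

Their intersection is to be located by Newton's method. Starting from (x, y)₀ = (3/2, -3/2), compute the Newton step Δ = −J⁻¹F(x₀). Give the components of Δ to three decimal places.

At (3/2, -3/2): F = (13.750, -6.750).
Jacobian J = [[8·x + y + 3, x - 1], [8·x·y - 3·y, 4·x^2 - 3·x]].
At the point, J = [[13.500, 0.500], [-13.500, 4.500]] (det J = 67.500).
Solving J·Δ = −F gives Δ = (-0.967, -1.400).

(-0.967, -1.400)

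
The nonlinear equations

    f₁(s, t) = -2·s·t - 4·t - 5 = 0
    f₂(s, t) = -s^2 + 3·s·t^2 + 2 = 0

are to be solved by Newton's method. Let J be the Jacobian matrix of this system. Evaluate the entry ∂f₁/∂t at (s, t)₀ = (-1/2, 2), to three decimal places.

-3.000

∂f₁/∂t = -2·s - 4.
At (-1/2, 2) this is -3.000.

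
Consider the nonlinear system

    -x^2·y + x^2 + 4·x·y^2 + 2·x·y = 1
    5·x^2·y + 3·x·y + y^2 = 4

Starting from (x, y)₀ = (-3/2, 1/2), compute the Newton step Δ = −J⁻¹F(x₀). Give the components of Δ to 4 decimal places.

At (-3/2, 1/2): F = (-2.8750, -0.3750).
Jacobian J = [[-2·x·y + 2·x + 4·y^2 + 2·y, -x^2 + 8·x·y + 2·x], [10·x·y + 3·y, 5·x^2 + 3·x + 2·y]].
At the point, J = [[0.5000, -11.2500], [-6.0000, 7.7500]] (det J = -63.6250).
Solving J·Δ = −F gives Δ = (-0.4165, -0.2741).

(-0.4165, -0.2741)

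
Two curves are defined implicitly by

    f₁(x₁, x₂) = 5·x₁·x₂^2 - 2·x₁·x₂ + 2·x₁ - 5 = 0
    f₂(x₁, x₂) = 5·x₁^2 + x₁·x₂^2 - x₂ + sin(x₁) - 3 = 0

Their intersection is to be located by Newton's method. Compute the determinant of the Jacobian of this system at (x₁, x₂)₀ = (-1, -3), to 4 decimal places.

279.7103

J = [[5·x₂^2 - 2·x₂ + 2, 10·x₁·x₂ - 2·x₁], [10·x₁ + x₂^2 + cos(x₁), 2·x₁·x₂ - 1]].
At the point, J = [[53.0000, 32.0000], [-0.459698, 5.0000]].
det J = 279.7103.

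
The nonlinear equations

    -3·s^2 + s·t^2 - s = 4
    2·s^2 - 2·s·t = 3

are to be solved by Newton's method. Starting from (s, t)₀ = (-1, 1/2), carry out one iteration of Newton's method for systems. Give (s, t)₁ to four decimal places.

(1.2727, 6.1818)

At (-1, 1/2): F = (-6.2500, 0.0000).
Jacobian J = [[-6·s + t^2 - 1, 2·s·t], [4·s - 2·t, -2·s]].
At the point, J = [[5.2500, -1.0000], [-5.0000, 2.0000]] (det J = 5.5000).
Solving J·Δ = −F gives Δ = (2.2727, 5.6818).
Then the next iterate is (s, t)₁ = (1.2727, 6.1818).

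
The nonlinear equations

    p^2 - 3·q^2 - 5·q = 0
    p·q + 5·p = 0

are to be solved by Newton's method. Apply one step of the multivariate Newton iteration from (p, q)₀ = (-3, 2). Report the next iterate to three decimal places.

(-0.679, 0.416)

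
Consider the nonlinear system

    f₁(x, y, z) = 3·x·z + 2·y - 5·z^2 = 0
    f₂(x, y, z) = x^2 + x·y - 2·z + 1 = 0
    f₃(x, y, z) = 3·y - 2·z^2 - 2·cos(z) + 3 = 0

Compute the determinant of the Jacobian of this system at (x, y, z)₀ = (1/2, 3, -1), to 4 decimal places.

97.9879

J = [[3·z, 2, 3·x - 10·z], [2·x + y, x, -2], [0, 3, -4·z + 2·sin(z)]].
At the point, J = [[-3.0000, 2.0000, 11.5000], [4.0000, 0.5000, -2.0000], [0.0000, 3.0000, 2.317058]].
det J = 97.9879.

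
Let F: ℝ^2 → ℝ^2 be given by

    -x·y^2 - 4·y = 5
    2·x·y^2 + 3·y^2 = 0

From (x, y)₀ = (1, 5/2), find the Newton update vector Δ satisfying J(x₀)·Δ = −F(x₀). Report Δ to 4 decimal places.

(-5.7143, 1.6071)

At (1, 5/2): F = (-21.2500, 31.2500).
Jacobian J = [[-y^2, -2·x·y - 4], [2·y^2, 4·x·y + 6·y]].
At the point, J = [[-6.2500, -9.0000], [12.5000, 25.0000]] (det J = -43.7500).
Solving J·Δ = −F gives Δ = (-5.7143, 1.6071).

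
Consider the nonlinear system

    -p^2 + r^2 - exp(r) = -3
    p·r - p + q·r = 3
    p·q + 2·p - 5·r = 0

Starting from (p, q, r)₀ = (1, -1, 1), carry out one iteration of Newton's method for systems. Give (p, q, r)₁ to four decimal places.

(1.1314, 3.0000, 1.0263)

At (1, -1, 1): F = (0.281718, -4.0000, -4.0000).
Jacobian J = [[-2·p, 0, 2·r - exp(r)], [r - 1, r, p + q], [q + 2, p, -5]].
At the point, J = [[-2.0000, 0.0000, -0.718282], [0.0000, 1.0000, 0.0000], [1.0000, 1.0000, -5.0000]] (det J = 10.718282).
Solving J·Δ = −F gives Δ = (0.1314, 4.0000, 0.0263).
Then the next iterate is (p, q, r)₁ = (1.1314, 3.0000, 1.0263).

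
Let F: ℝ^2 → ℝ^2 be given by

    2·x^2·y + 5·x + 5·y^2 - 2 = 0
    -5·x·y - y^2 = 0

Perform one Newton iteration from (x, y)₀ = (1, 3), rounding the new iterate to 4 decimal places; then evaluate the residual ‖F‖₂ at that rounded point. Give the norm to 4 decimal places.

At (1, 3): F = (54.0000, -24.0000).
Jacobian J = [[4·x·y + 5, 2·x^2 + 10·y], [-5·y, -5·x - 2·y]].
At the point, J = [[17.0000, 32.0000], [-15.0000, -11.0000]] (det J = 293.0000).
Solving J·Δ = −F gives Δ = (-0.5939, -1.3720).
Then the next iterate is (x, y)₁ = (0.4061, 1.6280).
Re-evaluating at (0.4061, 1.6280): F = (13.819390, -5.956038), so ‖F‖₂ = 15.0483.

15.0483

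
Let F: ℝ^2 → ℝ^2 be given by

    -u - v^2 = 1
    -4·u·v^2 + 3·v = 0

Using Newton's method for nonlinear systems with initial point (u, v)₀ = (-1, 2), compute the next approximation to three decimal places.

(-0.855, 0.964)

At (-1, 2): F = (-4.000, 22.000).
Jacobian J = [[-1, -2·v], [-4·v^2, -8·u·v + 3]].
At the point, J = [[-1.000, -4.000], [-16.000, 19.000]] (det J = -83.000).
Solving J·Δ = −F gives Δ = (0.145, -1.036).
Then the next iterate is (u, v)₁ = (-0.855, 0.964).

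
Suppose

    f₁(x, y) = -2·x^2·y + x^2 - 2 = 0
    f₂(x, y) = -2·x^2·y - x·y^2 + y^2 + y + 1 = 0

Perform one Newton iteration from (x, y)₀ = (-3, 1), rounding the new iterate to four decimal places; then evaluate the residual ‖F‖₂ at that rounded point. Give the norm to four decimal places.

4.8084

At (-3, 1): F = (-11.0000, -12.0000).
Jacobian J = [[-4·x·y + 2·x, -2·x^2], [-4·x·y - y^2, -2·x^2 - 2·x·y + 2·y + 1]].
At the point, J = [[6.0000, -18.0000], [11.0000, -9.0000]] (det J = 144.0000).
Solving J·Δ = −F gives Δ = (0.8125, -0.3403).
Then the next iterate is (x, y)₁ = (-2.1875, 0.6597).
Re-evaluating at (-2.1875, 0.6597): F = (-3.528379, -3.266622), so ‖F‖₂ = 4.8084.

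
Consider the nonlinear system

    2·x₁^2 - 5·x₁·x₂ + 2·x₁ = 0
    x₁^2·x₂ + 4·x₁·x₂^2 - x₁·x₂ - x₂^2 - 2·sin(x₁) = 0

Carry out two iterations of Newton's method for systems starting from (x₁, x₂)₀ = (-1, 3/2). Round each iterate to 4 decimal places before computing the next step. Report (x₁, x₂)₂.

At (-1, 3/2): F = (7.5000, -6.567058).
Jacobian J = [[4·x₁ - 5·x₂ + 2, -5·x₁], [2·x₁·x₂ + 4·x₂^2 - x₂ - 2·cos(x₁), x₁^2 + 8·x₁·x₂ - x₁ - 2·x₂]].
At the point, J = [[-9.5000, 5.0000], [3.419395, -13.0000]] (det J = 106.403023).
Solving J·Δ = −F gives Δ = (0.6077, -0.3453).
Then the next iterate is (x₁, x₂)₁ = (-0.3923, 1.1547).
Round to (-0.3923, 1.1547) and repeat: F = (1.788143, -2.030271), J = [[-5.3427, 1.9615], [1.424586, -5.387111]].
Δ = (0.2174, -0.3194), so (x₁, x₂)₂ = (-0.1749, 0.8353).

(-0.1749, 0.8353)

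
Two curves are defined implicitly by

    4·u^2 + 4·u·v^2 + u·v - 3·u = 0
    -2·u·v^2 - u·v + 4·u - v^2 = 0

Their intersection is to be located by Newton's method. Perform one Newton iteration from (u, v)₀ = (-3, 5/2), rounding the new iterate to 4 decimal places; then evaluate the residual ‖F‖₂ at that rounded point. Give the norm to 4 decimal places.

13.0262

At (-3, 5/2): F = (-37.5000, 26.7500).
Jacobian J = [[8·u + 4·v^2 + v - 3, 8·u·v + u], [-2·v^2 - v + 4, -4·u·v - u - 2·v]].
At the point, J = [[0.5000, -63.0000], [-11.0000, 28.0000]] (det J = -679.0000).
Solving J·Δ = −F gives Δ = (0.9356, -0.5878).
Then the next iterate is (u, v)₁ = (-2.0644, 1.9122).
Re-evaluating at (-2.0644, 1.9122): F = (-10.901344, 7.130431), so ‖F‖₂ = 13.0262.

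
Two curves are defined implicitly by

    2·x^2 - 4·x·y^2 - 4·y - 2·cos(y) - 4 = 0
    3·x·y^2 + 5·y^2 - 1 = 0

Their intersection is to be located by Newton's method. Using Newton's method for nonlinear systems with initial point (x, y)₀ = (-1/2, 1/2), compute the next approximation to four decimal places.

At (-1/2, 1/2): F = (-6.755165, -0.1250).
Jacobian J = [[4·x - 4·y^2, -8·x·y + 2·sin(y) - 4], [3·y^2, 6·x·y + 10·y]].
At the point, J = [[-3.0000, -1.041149], [0.7500, 3.5000]] (det J = -9.719138).
Solving J·Δ = −F gives Δ = (-2.4460, 0.5599).
Then the next iterate is (x, y)₁ = (-2.9460, 1.0599).

(-2.9460, 1.0599)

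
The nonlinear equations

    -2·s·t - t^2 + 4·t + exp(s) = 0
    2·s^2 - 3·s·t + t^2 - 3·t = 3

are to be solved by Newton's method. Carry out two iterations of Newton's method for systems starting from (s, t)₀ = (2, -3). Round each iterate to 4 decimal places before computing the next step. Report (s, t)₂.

At (2, -3): F = (-1.610944, 41.0000).
Jacobian J = [[-2·t + exp(s), -2·s - 2·t + 4], [4·s - 3·t, -3·s + 2·t - 3]].
At the point, J = [[13.389056, 6.0000], [17.0000, -15.0000]] (det J = -302.835841).
Solving J·Δ = −F gives Δ = (-0.7325, 1.9031).
Then the next iterate is (s, t)₁ = (1.2675, -1.0969).
Round to (1.2675, -1.0969) and repeat: F = (0.741813, 8.877964), J = [[5.745762, 3.6588], [8.3607, -8.9963]].
Δ = (-0.4759, 0.5446), so (s, t)₂ = (0.7916, -0.5523).

(0.7916, -0.5523)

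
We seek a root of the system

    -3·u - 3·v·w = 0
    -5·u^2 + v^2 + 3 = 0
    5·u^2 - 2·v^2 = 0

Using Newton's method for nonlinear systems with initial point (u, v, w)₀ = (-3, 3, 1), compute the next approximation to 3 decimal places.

At (-3, 3, 1): F = (0.000, -33.000, 27.000).
Jacobian J = [[-3, -3·w, -3·v], [-10·u, 2·v, 0], [10·u, -4·v, 0]].
At the point, J = [[-3.000, -3.000, -9.000], [30.000, 6.000, 0.000], [-30.000, -12.000, 0.000]] (det J = 1620.000).
Solving J·Δ = −F gives Δ = (1.300, -1.000, -0.100).
Then the next iterate is (u, v, w)₁ = (-1.700, 2.000, 0.900).

(-1.700, 2.000, 0.900)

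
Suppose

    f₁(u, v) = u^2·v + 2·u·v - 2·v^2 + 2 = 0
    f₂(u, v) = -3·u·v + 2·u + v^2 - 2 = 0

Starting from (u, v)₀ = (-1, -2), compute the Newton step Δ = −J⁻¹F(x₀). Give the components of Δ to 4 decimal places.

At (-1, -2): F = (-4.0000, -6.0000).
Jacobian J = [[2·u·v + 2·v, u^2 + 2·u - 4·v], [-3·v + 2, -3·u + 2·v]].
At the point, J = [[0.0000, 7.0000], [8.0000, -1.0000]] (det J = -56.0000).
Solving J·Δ = −F gives Δ = (0.8214, 0.5714).

(0.8214, 0.5714)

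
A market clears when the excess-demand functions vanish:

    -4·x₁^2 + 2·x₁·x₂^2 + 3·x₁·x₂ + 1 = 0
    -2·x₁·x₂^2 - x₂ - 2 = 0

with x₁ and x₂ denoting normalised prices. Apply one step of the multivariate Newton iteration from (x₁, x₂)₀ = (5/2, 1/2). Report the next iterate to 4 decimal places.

At (5/2, 1/2): F = (-19.0000, -3.7500).
Jacobian J = [[-8·x₁ + 2·x₂^2 + 3·x₂, 4·x₁·x₂ + 3·x₁], [-2·x₂^2, -4·x₁·x₂ - 1]].
At the point, J = [[-18.0000, 12.5000], [-0.5000, -6.0000]] (det J = 114.2500).
Solving J·Δ = −F gives Δ = (-1.4081, -0.5077).
Then the next iterate is (x₁, x₂)₁ = (1.0919, -0.0077).

(1.0919, -0.0077)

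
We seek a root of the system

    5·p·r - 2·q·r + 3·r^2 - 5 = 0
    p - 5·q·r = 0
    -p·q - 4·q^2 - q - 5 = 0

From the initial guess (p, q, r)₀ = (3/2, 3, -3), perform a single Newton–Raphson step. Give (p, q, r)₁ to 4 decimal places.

At (3/2, 3, -3): F = (17.5000, 46.5000, -48.5000).
Jacobian J = [[5·r, -2·r, 5·p - 2·q + 6·r], [1, -5·r, -5·q], [-q, -p - 8·q - 1, 0]].
At the point, J = [[-15.0000, 6.0000, -16.5000], [1.0000, 15.0000, -15.0000], [-3.0000, -26.5000, 0.0000]] (det J = 5927.2500).
Solving J·Δ = −F gives Δ = (-0.9679, -1.7206, 1.3149).
Then the next iterate is (p, q, r)₁ = (0.5321, 1.2794, -1.6851).

(0.5321, 1.2794, -1.6851)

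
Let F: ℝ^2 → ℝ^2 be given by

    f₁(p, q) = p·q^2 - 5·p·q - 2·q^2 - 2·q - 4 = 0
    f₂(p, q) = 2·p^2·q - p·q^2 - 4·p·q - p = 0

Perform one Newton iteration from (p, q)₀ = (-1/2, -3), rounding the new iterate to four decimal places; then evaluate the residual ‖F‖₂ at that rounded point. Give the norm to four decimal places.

8.2244

At (-1/2, -3): F = (-28.0000, -2.5000).
Jacobian J = [[q^2 - 5·q, 2·p·q - 5·p - 4·q - 2], [4·p·q - q^2 - 4·q - 1, 2·p^2 - 2·p·q - 4·p]].
At the point, J = [[24.0000, 15.5000], [8.0000, -0.5000]] (det J = -136.0000).
Solving J·Δ = −F gives Δ = (0.3879, 1.2059).
Then the next iterate is (p, q)₁ = (-0.1121, -1.7941).
Re-evaluating at (-0.1121, -1.7941): F = (-8.215810, -0.376638), so ‖F‖₂ = 8.2244.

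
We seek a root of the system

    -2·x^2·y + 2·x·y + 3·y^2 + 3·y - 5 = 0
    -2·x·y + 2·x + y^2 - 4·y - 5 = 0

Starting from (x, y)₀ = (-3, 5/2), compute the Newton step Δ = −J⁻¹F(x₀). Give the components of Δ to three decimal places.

(1.188, 0.474)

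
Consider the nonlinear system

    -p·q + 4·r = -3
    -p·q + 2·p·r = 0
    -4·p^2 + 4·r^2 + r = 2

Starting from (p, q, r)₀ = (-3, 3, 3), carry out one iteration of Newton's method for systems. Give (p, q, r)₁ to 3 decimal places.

(-0.910, -0.182, 0.954)

At (-3, 3, 3): F = (24.000, -9.000, 1.000).
Jacobian J = [[-q, -p, 4], [-q + 2·r, -p, 2·p], [-8·p, 0, 8·r + 1]].
At the point, J = [[-3.000, 3.000, 4.000], [3.000, 3.000, -6.000], [24.000, 0.000, 25.000]] (det J = -1170.000).
Solving J·Δ = −F gives Δ = (2.090, -3.182, -2.046).
Then the next iterate is (p, q, r)₁ = (-0.910, -0.182, 0.954).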